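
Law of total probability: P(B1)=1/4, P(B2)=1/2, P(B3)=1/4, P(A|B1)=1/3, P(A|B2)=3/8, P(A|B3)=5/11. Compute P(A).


P(A) = P(A|B1)P(B1) + P(A|B2)P(B2) + P(A|B3)P(B3)
= 1/3*1/4 + 3/8*1/2 + 5/11*1/4
= 1/12 + 3/16 + 5/44 = 203/528

203/528


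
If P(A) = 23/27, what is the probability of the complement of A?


P(A') = 1 - P(A) = 1 - 23/27 = 4/27

4/27


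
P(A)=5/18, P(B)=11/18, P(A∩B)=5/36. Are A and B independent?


P(A)*P(B) = 5/18*11/18 = 55/324
P(A∩B) = 5/36 != 55/324, so not independent

No, A and B are not independent


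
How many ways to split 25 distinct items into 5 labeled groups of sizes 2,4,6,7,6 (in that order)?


25! = 15511210043330985984000000
Denominator: 2!=2 * 4!=24 * 6!=720 * 7!=5040 * 6!=720
Coefficient = 15511210043330985984000000 / 125411328000 = 123682687128000

123682687128000


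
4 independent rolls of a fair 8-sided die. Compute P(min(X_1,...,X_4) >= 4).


P(min >= 4) = P(all X_i >= 4) = (P(X_1 >= 4))^4
= (5/8)^4 = 625/4096

625/4096


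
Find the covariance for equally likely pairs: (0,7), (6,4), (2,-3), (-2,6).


E[X]=3/2, E[Y]=7/2, E[XY]=3/2
Cov(X,Y) = E[XY] - E[X]E[Y] = 3/2 - 3/2*7/2 = -15/4

-15/4


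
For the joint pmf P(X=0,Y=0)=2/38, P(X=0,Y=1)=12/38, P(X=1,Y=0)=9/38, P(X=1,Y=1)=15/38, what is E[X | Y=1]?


P(Y=1) = 27/38
E[X|Y=1] = (0*12 + 1*15)/27 = 15/27 = 5/9

5/9


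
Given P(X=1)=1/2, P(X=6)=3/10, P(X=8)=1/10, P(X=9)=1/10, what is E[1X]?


E[1X] = sum(g(x)*P(x))
= 1*1/2 + 6*3/10 + 8*1/10 + 9*1/10
= 4

4


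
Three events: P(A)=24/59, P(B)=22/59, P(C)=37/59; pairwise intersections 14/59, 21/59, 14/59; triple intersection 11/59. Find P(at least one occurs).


P(A∪B∪C) = P(A)+P(B)+P(C) - P(AB)-P(AC)-P(BC) + P(ABC)
= 24/59+22/59+37/59 - 14/59-21/59-14/59 + 11/59
= 45/59

45/59


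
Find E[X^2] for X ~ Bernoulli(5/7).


For Bernoulli: X in {0,1}
E[X^2] = 0^2*(1-5/7) + 1^2*5/7 = 5/7

5/7


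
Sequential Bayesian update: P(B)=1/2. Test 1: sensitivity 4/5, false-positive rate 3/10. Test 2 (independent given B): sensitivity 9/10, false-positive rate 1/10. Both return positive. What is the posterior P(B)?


After test 1: P(+) = 4/5*1/2 + 3/10*1/2 = 11/20
P(B|+) = (2/5)/(11/20) = 8/11
After test 2 (use post1 as new prior): P(+) = 9/10*8/11 + 1/10*3/11 = 15/22
P(B|+,+) = (36/55)/(15/22) = 24/25

24/25


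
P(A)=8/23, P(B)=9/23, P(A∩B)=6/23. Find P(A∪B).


P(A∪B) = P(A) + P(B) - P(A∩B)
= 8/23 + 9/23 - 6/23 = 11/23

11/23


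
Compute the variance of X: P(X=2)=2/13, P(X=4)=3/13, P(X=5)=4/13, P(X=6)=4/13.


E[X] = 60/13, E[X^2] = 300/13
Var(X) = E[X^2] - (E[X])^2 = 300/13 - (60/13)^2 = 300/169

300/169


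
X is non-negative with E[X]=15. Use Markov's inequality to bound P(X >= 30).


Markov: P(X >= a) <= E[X]/a
P(X >= 30) <= 15/30 = 1/2

1/2


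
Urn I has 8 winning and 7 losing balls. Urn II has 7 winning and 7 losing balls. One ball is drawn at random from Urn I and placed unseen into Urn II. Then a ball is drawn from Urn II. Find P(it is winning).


P(transfer winning) = 8/15; P(transfer losing) = 7/15
If winning transferred: Urn II has 8 winning of 15, so P(winning|winning moved) = 8/15
If losing transferred: Urn II has 7 winning of 15, so P(winning|losing moved) = 7/15
By total probability: P(winning) = 8/15*8/15 + 7/15*7/15 = 113/225

113/225


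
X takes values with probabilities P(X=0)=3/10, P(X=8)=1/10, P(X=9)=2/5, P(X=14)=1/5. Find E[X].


E[X] = sum(x * P(x))
= 0*3/10 + 8*1/10 + 9*2/5 + 14*1/5
= 36/5

36/5


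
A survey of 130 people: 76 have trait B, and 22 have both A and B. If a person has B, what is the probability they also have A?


P(A|B) = P(A∩B)/P(B) = (22/130)/(76/130) = 22/76 = 11/38

11/38


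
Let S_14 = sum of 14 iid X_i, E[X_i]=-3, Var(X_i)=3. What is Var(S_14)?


By independence, Var(S_n) = n*Var(X_1) = 14*3 = 42

42


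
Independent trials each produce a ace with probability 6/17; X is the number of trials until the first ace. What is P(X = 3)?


P(X=3) = (1-p)^2 * p = (11/17)^2 * 6/17
= 121/289 * 6/17 = 726/4913

726/4913


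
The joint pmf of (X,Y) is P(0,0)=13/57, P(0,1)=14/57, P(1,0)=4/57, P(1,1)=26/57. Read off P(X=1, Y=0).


Read from table: P(X=1, Y=0) = 4/57

4/57


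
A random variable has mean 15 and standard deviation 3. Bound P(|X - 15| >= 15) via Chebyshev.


k = 15/3 = 5
Chebyshev: P(|X-mu| >= k*sigma) <= 1/k^2 = 1/5^2 = 1/25

1/25


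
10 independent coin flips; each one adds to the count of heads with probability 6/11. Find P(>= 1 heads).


P(at least one) = 1 - P(none)
P(none) = (1 - 6/11)^10 = (5/11)^10 = 9765625/25937424601
P(at least one) = 1 - 9765625/25937424601 = 25927658976/25937424601

25927658976/25937424601


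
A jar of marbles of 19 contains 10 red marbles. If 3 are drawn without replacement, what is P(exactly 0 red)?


P(X=0) = C(10,0)*C(9,3) / C(19,3)
= 1*84 / 969
= 84/969 = 28/323

28/323


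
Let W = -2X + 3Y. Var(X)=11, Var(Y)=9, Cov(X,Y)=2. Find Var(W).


Var(-2X + 3Y) = (-2)^2*Var(X) + 3^2*Var(Y) + 2*(-2)*3*Cov(X,Y)
= 4*11 + 9*9 - 12*2
= 44 + 81 - 24 = 101

101


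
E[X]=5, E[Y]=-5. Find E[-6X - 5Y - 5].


E[-6X - 5Y - 5] = -6*E[X] - 5*E[Y] - 5
= (-6)*(5) + (-5)*(-5) + (-5)
= -30 + 25 - 5 = -10

-10


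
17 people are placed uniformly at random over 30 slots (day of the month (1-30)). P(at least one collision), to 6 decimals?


P(all different) = prod((30-i)/30 for i=0..16) = 0.003299
P(at least one match) = 1 - 0.003299 = 0.996701

0.996701


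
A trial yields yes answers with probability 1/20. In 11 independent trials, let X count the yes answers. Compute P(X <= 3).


P(X<=3) = P(X=0) + P(X=1) + P(X=2) + P(X=3)
= 116490258898219/204800000000000 + 67441728835811/204800000000000 + 3549564675569/40960000000000 + 560457580353/40960000000000
= 5112052475341/5120000000000

5112052475341/5120000000000


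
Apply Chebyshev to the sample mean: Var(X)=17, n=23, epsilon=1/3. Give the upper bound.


Var(Xbar) = Var(X)/n = 17/23
Chebyshev: P(|Xbar-mu| >= 1/3) <= Var(Xbar)/(1/3)^2 = (17/23)/(1/9) = 153/23
Bound exceeds 1, so trivial bound: 1

1


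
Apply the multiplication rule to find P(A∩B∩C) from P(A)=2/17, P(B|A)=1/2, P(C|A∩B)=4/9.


P(A∩B∩C) = P(A) * P(B|A) * P(C|A∩B)
= 2/17 * 1/2 * 4/9
= 1/17 * 4/9 = 4/153

4/153


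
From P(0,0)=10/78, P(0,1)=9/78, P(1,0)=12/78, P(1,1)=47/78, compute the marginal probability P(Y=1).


P(Y=1) = P(0,1)+P(1,1) = 9/78 + 47/78 = 56/78 = 28/39

28/39


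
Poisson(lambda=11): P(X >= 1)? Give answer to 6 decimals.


P(X>=1) = 1 - P(X<=0) = 1 - (e^(-11)*11^0/0!)
≈ 1 - 0.0000167017 = 0.9999832983
≈ 0.999983

0.999983


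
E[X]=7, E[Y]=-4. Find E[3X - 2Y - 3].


E[3X - 2Y - 3] = 3*E[X] - 2*E[Y] - 3
= (3)*(7) + (-2)*(-4) + (-3)
= 21 + 8 - 3 = 26

26


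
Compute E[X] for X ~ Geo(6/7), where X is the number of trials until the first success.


For geometric (trials until first success), E[X] = 1/p = 1/(6/7) = 7/6

7/6


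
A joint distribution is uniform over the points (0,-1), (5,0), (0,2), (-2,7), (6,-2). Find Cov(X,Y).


E[X]=9/5, E[Y]=6/5, E[XY]=-26/5
Cov(X,Y) = E[XY] - E[X]E[Y] = -26/5 - 9/5*6/5 = -184/25

-184/25


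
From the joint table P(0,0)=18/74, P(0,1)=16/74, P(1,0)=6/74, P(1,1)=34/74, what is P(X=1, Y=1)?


Read from table: P(X=1, Y=1) = 34/74 = 17/37

17/37


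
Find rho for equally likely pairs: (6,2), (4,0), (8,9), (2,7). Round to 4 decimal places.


Cov(X,Y) = 2.0000, Var(X) = 5.0000, Var(Y) = 13.2500
rho = Cov/(sqrt(VarX)*sqrt(VarY)) = 0.2457

0.2457


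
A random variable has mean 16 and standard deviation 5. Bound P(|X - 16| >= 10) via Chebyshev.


k = 10/5 = 2
Chebyshev: P(|X-mu| >= k*sigma) <= 1/k^2 = 1/2^2 = 1/4

1/4


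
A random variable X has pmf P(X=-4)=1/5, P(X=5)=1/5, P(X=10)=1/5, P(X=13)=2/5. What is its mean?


E[X] = sum(x * P(x))
= -4*1/5 + 5*1/5 + 10*1/5 + 13*2/5
= 37/5

37/5


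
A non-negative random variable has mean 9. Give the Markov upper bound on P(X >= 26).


Markov: P(X >= a) <= E[X]/a
P(X >= 26) <= 9/26

9/26


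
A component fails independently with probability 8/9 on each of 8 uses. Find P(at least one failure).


P(at least one) = 1 - P(none)
P(none) = (1 - 8/9)^8 = (1/9)^8 = 1/43046721
P(at least one) = 1 - 1/43046721 = 43046720/43046721

43046720/43046721


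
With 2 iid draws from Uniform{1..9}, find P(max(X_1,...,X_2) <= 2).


P(max <= 2) = P(all X_i <= 2) = (P(X_1 <= 2))^2
= (2/9)^2 = 4/81

4/81


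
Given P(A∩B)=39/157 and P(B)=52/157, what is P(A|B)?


P(A|B) = P(A∩B)/P(B) = (39/157)/(52/157) = 39/52 = 3/4

3/4


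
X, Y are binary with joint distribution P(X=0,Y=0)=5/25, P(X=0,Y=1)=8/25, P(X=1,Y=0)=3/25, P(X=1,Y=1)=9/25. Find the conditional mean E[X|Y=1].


P(Y=1) = 17/25
E[X|Y=1] = (0*8 + 1*9)/17 = 9/17

9/17


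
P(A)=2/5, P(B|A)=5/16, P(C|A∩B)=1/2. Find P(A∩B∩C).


P(A∩B∩C) = P(A) * P(B|A) * P(C|A∩B)
= 2/5 * 5/16 * 1/2
= 1/8 * 1/2 = 1/16

1/16


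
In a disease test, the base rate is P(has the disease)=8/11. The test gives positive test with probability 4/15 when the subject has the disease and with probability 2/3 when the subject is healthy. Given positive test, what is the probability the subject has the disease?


P(A) = P(A|B)P(B) + P(A|B')P(B') = 4/15*8/11 + 2/3*3/11 = 62/165
P(B|A) = P(A|B)P(B)/P(A) = (32/165)/(62/165) = 16/31

16/31


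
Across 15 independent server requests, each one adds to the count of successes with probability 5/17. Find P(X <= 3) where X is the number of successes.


P(X<=3) = P(X=0) + P(X=1) + P(X=2) + P(X=3)
= 15407021574586368/2862423051509815793 + 96293884841164800/2862423051509815793 + 280857164120064000/2862423051509815793 + 507103212994560000/2862423051509815793
= 899661283530375168/2862423051509815793

899661283530375168/2862423051509815793


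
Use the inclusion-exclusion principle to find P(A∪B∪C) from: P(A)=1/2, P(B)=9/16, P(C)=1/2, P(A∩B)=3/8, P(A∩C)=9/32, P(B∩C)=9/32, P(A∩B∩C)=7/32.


P(A∪B∪C) = P(A)+P(B)+P(C) - P(AB)-P(AC)-P(BC) + P(ABC)
= 1/2+9/16+1/2 - 3/8-9/32-9/32 + 7/32
= 27/32

27/32


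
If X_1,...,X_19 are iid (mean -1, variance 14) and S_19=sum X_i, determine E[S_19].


E[S_n] = n*E[X_1] = 19*-1 = -19

-19


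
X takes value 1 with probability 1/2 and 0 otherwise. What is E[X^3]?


For Bernoulli: X in {0,1}
E[X^3] = 0^3*(1-1/2) + 1^3*1/2 = 1/2

1/2


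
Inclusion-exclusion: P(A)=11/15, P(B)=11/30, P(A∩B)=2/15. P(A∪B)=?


P(A∪B) = P(A) + P(B) - P(A∩B)
= 11/15 + 11/30 - 2/15 = 29/30

29/30


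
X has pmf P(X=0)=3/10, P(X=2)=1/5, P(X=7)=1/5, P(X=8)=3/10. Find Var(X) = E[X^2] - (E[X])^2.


E[X] = 21/5, E[X^2] = 149/5
Var(X) = E[X^2] - (E[X])^2 = 149/5 - (21/5)^2 = 304/25

304/25


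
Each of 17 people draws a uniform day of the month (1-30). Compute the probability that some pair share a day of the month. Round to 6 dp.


P(all different) = prod((30-i)/30 for i=0..16) = 0.003299
P(at least one match) = 1 - 0.003299 = 0.996701

0.996701


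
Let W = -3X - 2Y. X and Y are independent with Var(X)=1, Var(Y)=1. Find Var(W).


Independence => Cov(X,Y)=0
Var(-3X - 2Y) = (-3)^2*Var(X) + (-2)^2*Var(Y)
= 9*1 + 4*1 = 13

13


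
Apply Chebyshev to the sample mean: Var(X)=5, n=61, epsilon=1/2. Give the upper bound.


Var(Xbar) = Var(X)/n = 5/61
Chebyshev: P(|Xbar-mu| >= 1/2) <= Var(Xbar)/(1/2)^2 = (5/61)/(1/4) = 20/61

20/61


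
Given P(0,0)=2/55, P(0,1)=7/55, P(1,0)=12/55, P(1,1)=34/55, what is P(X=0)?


P(X=0) = P(0,0)+P(0,1) = 2/55 + 7/55 = 9/55

9/55


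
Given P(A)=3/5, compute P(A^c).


P(A') = 1 - P(A) = 1 - 3/5 = 2/5

2/5


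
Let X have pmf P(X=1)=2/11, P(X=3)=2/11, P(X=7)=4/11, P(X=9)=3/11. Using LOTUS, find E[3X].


E[3X] = sum(g(x)*P(x))
= 3*2/11 + 9*2/11 + 21*4/11 + 27*3/11
= 189/11

189/11


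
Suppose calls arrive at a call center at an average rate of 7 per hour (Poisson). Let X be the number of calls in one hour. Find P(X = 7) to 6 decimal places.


P(X=7) = e^(-7) * 7^7 / 7!
≈ 0.0009118819656 * 823543 / 5040
≈ 0.149003

0.149003


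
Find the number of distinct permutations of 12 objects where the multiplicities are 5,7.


12! = 479001600
Denominator: 5!=120 * 7!=5040
Coefficient = 479001600 / 604800 = 792

792


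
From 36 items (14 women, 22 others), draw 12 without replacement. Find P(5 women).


P(X=5) = C(14,5)*C(22,7) / C(36,12)
= 2002*170544 / 1251677700
= 341429088/1251677700 = 18392/67425

18392/67425


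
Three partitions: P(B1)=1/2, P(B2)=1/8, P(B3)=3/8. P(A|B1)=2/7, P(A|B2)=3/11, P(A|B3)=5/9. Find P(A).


P(A) = P(A|B1)P(B1) + P(A|B2)P(B2) + P(A|B3)P(B3)
= 2/7*1/2 + 3/11*1/8 + 5/9*3/8
= 1/7 + 3/88 + 5/24 = 89/231

89/231


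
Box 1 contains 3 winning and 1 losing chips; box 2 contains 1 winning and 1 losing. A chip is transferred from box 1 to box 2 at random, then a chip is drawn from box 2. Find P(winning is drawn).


P(transfer winning) = 3/4; P(transfer losing) = 1/4
If winning transferred: Urn II has 2 winning of 3, so P(winning|winning moved) = 2/3
If losing transferred: Urn II has 1 winning of 3, so P(winning|losing moved) = 1/3
By total probability: P(winning) = 3/4*2/3 + 1/4*1/3 = 7/12

7/12


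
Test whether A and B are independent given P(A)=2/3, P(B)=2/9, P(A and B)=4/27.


P(A)*P(B) = 2/3*2/9 = 4/27
P(A∩B) = 4/27, which equals P(A)P(B), so independent

Yes, A and B are independent


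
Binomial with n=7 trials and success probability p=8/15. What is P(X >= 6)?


P(X>=6) = P(X=6) + P(X=7)
= 12845056/170859375 + 2097152/170859375
= 4980736/56953125

4980736/56953125


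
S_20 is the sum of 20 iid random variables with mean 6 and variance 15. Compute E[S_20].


E[S_n] = n*E[X_1] = 20*6 = 120

120


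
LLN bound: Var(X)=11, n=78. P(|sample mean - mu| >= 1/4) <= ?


Var(Xbar) = Var(X)/n = 11/78
Chebyshev: P(|Xbar-mu| >= 1/4) <= Var(Xbar)/(1/4)^2 = (11/78)/(1/16) = 88/39
Bound exceeds 1, so trivial bound: 1

1


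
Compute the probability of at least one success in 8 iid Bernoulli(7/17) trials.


P(at least one) = 1 - P(none)
P(none) = (1 - 7/17)^8 = (10/17)^8 = 100000000/6975757441
P(at least one) = 1 - 100000000/6975757441 = 6875757441/6975757441

6875757441/6975757441


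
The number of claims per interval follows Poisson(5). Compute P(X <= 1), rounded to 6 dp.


P(X<=1) = e^(-5)*5^0/0! + e^(-5)*5^1/1!
≈ 0.0067379470 + 0.0336897350
= 0.0404276820
≈ 0.040428

0.040428


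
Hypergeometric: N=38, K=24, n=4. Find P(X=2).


P(X=2) = C(24,2)*C(14,2) / C(38,4)
= 276*91 / 73815
= 25116/73815 = 1196/3515

1196/3515


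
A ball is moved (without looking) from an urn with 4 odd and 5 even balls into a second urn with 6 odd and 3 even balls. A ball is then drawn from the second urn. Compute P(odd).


P(transfer odd) = 4/9; P(transfer even) = 5/9
If odd transferred: Urn II has 7 odd of 10, so P(odd|odd moved) = 7/10
If even transferred: Urn II has 6 odd of 10, so P(odd|even moved) = 3/5
By total probability: P(odd) = 4/9*7/10 + 5/9*3/5 = 29/45

29/45


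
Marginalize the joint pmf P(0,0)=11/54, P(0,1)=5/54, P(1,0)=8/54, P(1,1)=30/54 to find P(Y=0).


P(Y=0) = P(0,0)+P(1,0) = 11/54 + 8/54 = 19/54

19/54


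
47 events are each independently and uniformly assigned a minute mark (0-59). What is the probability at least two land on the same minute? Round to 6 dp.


P(all different) = prod((60-i)/60 for i=0..46) = 0.000000
P(at least one match) = 1 - 0.000000 = 1.000000

1.000000


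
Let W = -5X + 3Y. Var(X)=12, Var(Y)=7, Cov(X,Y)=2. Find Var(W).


Var(-5X + 3Y) = (-5)^2*Var(X) + 3^2*Var(Y) + 2*(-5)*3*Cov(X,Y)
= 25*12 + 9*7 - 30*2
= 300 + 63 - 60 = 303

303


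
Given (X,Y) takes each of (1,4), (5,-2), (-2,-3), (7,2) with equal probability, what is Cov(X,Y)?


E[X]=11/4, E[Y]=1/4, E[XY]=7/2
Cov(X,Y) = E[XY] - E[X]E[Y] = 7/2 - 11/4*1/4 = 45/16

45/16


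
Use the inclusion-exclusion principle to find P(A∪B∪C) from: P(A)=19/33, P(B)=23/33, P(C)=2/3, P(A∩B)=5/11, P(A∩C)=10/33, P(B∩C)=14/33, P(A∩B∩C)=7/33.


P(A∪B∪C) = P(A)+P(B)+P(C) - P(AB)-P(AC)-P(BC) + P(ABC)
= 19/33+23/33+2/3 - 5/11-10/33-14/33 + 7/33
= 32/33

32/33


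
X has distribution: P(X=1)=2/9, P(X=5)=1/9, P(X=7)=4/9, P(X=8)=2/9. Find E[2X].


E[2X] = sum(g(x)*P(x))
= 2*2/9 + 10*1/9 + 14*4/9 + 16*2/9
= 34/3

34/3


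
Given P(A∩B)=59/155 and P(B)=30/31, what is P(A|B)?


P(A|B) = P(A∩B)/P(B) = (59/155)/(150/155) = 59/150

59/150


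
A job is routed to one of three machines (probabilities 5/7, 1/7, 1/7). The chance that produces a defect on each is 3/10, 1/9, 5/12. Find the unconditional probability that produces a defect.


P(A) = P(A|B1)P(B1) + P(A|B2)P(B2) + P(A|B3)P(B3)
= 3/10*5/7 + 1/9*1/7 + 5/12*1/7
= 3/14 + 1/63 + 5/84 = 73/252

73/252


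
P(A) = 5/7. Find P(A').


P(A') = 1 - P(A) = 1 - 5/7 = 2/7

2/7


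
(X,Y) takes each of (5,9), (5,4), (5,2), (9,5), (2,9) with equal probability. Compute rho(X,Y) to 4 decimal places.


Cov(X,Y) = -2.5600, Var(X) = 4.9600, Var(Y) = 7.7600
rho = Cov/(sqrt(VarX)*sqrt(VarY)) = -0.4126

-0.4126


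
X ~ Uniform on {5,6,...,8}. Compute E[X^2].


E[X^2] = (1/4) * sum(x^2 for x=5..8)
= 174/4 = 87/2

87/2


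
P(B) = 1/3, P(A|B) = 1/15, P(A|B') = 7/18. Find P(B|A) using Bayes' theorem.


P(A) = P(A|B)P(B) + P(A|B')P(B') = 1/15*1/3 + 7/18*2/3 = 38/135
P(B|A) = P(A|B)P(B)/P(A) = (1/45)/(38/135) = 3/38

3/38


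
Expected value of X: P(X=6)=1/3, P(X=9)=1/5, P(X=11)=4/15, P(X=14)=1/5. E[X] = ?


E[X] = sum(x * P(x))
= 6*1/3 + 9*1/5 + 11*4/15 + 14*1/5
= 143/15

143/15


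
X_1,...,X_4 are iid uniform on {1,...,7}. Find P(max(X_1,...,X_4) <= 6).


P(max <= 6) = P(all X_i <= 6) = (P(X_1 <= 6))^4
= (6/7)^4 = 1296/2401

1296/2401


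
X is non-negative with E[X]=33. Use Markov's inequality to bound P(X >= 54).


Markov: P(X >= a) <= E[X]/a
P(X >= 54) <= 33/54 = 11/18

11/18


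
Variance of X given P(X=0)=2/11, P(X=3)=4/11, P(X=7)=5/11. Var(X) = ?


E[X] = 47/11, E[X^2] = 281/11
Var(X) = E[X^2] - (E[X])^2 = 281/11 - (47/11)^2 = 882/121

882/121


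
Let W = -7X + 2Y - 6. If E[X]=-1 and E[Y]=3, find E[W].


E[-7X + 2Y - 6] = -7*E[X] + 2*E[Y] - 6
= (-7)*(-1) + (2)*(3) + (-6)
= 7 + 6 - 6 = 7

7


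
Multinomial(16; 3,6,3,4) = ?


16! = 20922789888000
Denominator: 3!=6 * 6!=720 * 3!=6 * 4!=24
Coefficient = 20922789888000 / 622080 = 33633600

33633600


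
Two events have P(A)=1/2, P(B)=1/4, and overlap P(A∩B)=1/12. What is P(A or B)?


P(A∪B) = P(A) + P(B) - P(A∩B)
= 1/2 + 1/4 - 1/12 = 2/3

2/3


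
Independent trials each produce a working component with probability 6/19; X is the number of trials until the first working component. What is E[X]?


For geometric (trials until first success), E[X] = 1/p = 1/(6/19) = 19/6

19/6


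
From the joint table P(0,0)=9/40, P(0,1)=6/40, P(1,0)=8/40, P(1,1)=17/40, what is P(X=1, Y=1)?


Read from table: P(X=1, Y=1) = 17/40

17/40


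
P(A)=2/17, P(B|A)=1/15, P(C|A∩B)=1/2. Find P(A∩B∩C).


P(A∩B∩C) = P(A) * P(B|A) * P(C|A∩B)
= 2/17 * 1/15 * 1/2
= 2/255 * 1/2 = 1/255

1/255


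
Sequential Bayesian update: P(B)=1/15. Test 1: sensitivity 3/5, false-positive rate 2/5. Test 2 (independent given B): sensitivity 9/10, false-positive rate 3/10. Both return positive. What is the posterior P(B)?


After test 1: P(+) = 3/5*1/15 + 2/5*14/15 = 31/75
P(B|+) = (1/25)/(31/75) = 3/31
After test 2 (use post1 as new prior): P(+) = 9/10*3/31 + 3/10*28/31 = 111/310
P(B|+,+) = (27/310)/(111/310) = 9/37

9/37


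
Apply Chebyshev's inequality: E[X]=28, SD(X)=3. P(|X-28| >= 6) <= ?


k = 6/3 = 2
Chebyshev: P(|X-mu| >= k*sigma) <= 1/k^2 = 1/2^2 = 1/4

1/4


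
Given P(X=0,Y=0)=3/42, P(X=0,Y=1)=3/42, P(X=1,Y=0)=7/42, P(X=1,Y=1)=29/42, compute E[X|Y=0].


P(Y=0) = 10/42
E[X|Y=0] = (0*3 + 1*7)/10 = 7/10

7/10


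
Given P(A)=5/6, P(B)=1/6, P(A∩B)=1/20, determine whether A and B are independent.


P(A)*P(B) = 5/6*1/6 = 5/36
P(A∩B) = 1/20 != 5/36, so not independent

No, A and B are not independent


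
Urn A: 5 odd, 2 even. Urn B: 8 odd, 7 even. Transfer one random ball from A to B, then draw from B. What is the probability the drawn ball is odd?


P(transfer odd) = 5/7; P(transfer even) = 2/7
If odd transferred: Urn II has 9 odd of 16, so P(odd|odd moved) = 9/16
If even transferred: Urn II has 8 odd of 16, so P(odd|even moved) = 1/2
By total probability: P(odd) = 5/7*9/16 + 2/7*1/2 = 61/112

61/112


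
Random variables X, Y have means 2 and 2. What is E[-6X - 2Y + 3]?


E[-6X - 2Y + 3] = -6*E[X] - 2*E[Y] + 3
= (-6)*(2) + (-2)*(2) + (3)
= -12 - 4 + 3 = -13

-13


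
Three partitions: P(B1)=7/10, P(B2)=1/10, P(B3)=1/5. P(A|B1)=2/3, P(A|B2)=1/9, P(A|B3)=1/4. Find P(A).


P(A) = P(A|B1)P(B1) + P(A|B2)P(B2) + P(A|B3)P(B3)
= 2/3*7/10 + 1/9*1/10 + 1/4*1/5
= 7/15 + 1/90 + 1/20 = 19/36

19/36


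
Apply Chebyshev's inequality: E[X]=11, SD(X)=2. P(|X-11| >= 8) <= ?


k = 8/2 = 4
Chebyshev: P(|X-mu| >= k*sigma) <= 1/k^2 = 1/4^2 = 1/16

1/16


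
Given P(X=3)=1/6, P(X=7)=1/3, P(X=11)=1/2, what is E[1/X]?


E[1/X] = sum(g(x)*P(x))
= 1/3*1/6 + 1/7*1/3 + 1/11*1/2
= 103/693

103/693


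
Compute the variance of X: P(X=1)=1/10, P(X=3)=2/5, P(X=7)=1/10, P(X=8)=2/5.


E[X] = 26/5, E[X^2] = 171/5
Var(X) = E[X^2] - (E[X])^2 = 171/5 - (26/5)^2 = 179/25

179/25


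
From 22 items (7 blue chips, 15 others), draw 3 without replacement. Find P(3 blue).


P(X=3) = C(7,3)*C(15,0) / C(22,3)
= 35*1 / 1540
= 35/1540 = 1/44

1/44


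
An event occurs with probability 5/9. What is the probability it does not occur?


P(A') = 1 - P(A) = 1 - 5/9 = 4/9

4/9


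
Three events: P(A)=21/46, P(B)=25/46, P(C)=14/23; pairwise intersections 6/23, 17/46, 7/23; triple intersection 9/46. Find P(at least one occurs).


P(A∪B∪C) = P(A)+P(B)+P(C) - P(AB)-P(AC)-P(BC) + P(ABC)
= 21/46+25/46+14/23 - 6/23-17/46-7/23 + 9/46
= 20/23

20/23


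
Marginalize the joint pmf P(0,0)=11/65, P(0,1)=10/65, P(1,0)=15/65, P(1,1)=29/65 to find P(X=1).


P(X=1) = P(1,0)+P(1,1) = 15/65 + 29/65 = 44/65

44/65


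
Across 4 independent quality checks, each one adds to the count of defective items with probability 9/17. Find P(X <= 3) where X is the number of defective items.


P(X<=3) = P(X=0) + P(X=1) + P(X=2) + P(X=3)
= 4096/83521 + 18432/83521 + 31104/83521 + 23328/83521
= 76960/83521

76960/83521


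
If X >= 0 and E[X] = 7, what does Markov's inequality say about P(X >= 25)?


Markov: P(X >= a) <= E[X]/a
P(X >= 25) <= 7/25

7/25


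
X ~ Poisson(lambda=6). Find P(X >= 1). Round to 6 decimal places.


P(X>=1) = 1 - P(X<=0) = 1 - (e^(-6)*6^0/0!)
≈ 1 - 0.0024787522 = 0.9975212478
≈ 0.997521

0.997521


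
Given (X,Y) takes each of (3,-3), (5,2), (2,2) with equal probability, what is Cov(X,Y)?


E[X]=10/3, E[Y]=1/3, E[XY]=5/3
Cov(X,Y) = E[XY] - E[X]E[Y] = 5/3 - 10/3*1/3 = 5/9

5/9


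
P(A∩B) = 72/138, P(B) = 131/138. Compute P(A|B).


P(A|B) = P(A∩B)/P(B) = (72/138)/(131/138) = 72/131

72/131


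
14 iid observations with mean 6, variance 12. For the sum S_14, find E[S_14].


E[S_n] = n*E[X_1] = 14*6 = 84

84


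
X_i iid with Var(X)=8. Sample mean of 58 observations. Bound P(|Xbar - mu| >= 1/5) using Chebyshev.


Var(Xbar) = Var(X)/n = 8/58
Chebyshev: P(|Xbar-mu| >= 1/5) <= Var(Xbar)/(1/5)^2 = (4/29)/(1/25) = 100/29
Bound exceeds 1, so trivial bound: 1

1


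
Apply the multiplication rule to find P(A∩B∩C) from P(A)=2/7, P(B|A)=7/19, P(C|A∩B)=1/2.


P(A∩B∩C) = P(A) * P(B|A) * P(C|A∩B)
= 2/7 * 7/19 * 1/2
= 2/19 * 1/2 = 1/19

1/19


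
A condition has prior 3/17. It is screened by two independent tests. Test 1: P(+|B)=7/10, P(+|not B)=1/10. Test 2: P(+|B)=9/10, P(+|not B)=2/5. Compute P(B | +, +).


After test 1: P(+) = 7/10*3/17 + 1/10*14/17 = 7/34
P(B|+) = (21/170)/(7/34) = 3/5
After test 2 (use post1 as new prior): P(+) = 9/10*3/5 + 2/5*2/5 = 7/10
P(B|+,+) = (27/50)/(7/10) = 27/35

27/35


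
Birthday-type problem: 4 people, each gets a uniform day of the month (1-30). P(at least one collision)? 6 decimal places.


P(all different) = prod((30-i)/30 for i=0..3) = 0.812000
P(at least one match) = 1 - 0.812000 = 0.188000

0.188000


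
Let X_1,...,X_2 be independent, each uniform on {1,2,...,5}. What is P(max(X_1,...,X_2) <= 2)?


P(max <= 2) = P(all X_i <= 2) = (P(X_1 <= 2))^2
= (2/5)^2 = 4/25

4/25


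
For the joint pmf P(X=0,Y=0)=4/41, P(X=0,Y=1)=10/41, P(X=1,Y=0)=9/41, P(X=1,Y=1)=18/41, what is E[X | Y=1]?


P(Y=1) = 28/41
E[X|Y=1] = (0*10 + 1*18)/28 = 18/28 = 9/14

9/14


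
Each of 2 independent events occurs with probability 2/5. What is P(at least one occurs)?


P(at least one) = 1 - P(none)
P(none) = (1 - 2/5)^2 = (3/5)^2 = 9/25
P(at least one) = 1 - 9/25 = 16/25

16/25


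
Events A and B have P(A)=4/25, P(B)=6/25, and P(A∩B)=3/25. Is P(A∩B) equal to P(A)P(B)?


P(A)*P(B) = 4/25*6/25 = 24/625
P(A∩B) = 3/25 != 24/625, so not independent

No, A and B are not independent


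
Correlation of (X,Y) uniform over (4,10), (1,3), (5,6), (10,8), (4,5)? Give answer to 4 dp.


Cov(X,Y) = 3.8800, Var(X) = 8.5600, Var(Y) = 5.8400
rho = Cov/(sqrt(VarX)*sqrt(VarY)) = 0.5488

0.5488


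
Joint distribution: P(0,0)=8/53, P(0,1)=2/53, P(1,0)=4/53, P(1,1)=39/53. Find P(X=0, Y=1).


Read from table: P(X=0, Y=1) = 2/53

2/53


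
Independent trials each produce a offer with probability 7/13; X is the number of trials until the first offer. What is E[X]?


For geometric (trials until first success), E[X] = 1/p = 1/(7/13) = 13/7

13/7


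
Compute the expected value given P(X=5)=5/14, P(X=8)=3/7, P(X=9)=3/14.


E[X] = sum(x * P(x))
= 5*5/14 + 8*3/7 + 9*3/14
= 50/7

50/7


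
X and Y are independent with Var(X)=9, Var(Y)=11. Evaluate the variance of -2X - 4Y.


Independence => Cov(X,Y)=0
Var(-2X - 4Y) = (-2)^2*Var(X) + (-4)^2*Var(Y)
= 4*9 + 16*11 = 212

212


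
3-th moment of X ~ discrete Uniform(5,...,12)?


E[X^3] = (1/8) * sum(x^3 for x=5..12)
= 5984/8 = 748

748


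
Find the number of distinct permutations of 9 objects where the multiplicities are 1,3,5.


9! = 362880
Denominator: 1!=1 * 3!=6 * 5!=120
Coefficient = 362880 / 720 = 504

504


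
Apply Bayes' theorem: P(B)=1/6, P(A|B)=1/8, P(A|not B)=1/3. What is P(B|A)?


P(A) = P(A|B)P(B) + P(A|B')P(B') = 1/8*1/6 + 1/3*5/6 = 43/144
P(B|A) = P(A|B)P(B)/P(A) = (1/48)/(43/144) = 3/43

3/43


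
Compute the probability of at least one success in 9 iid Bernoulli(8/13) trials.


P(at least one) = 1 - P(none)
P(none) = (1 - 8/13)^9 = (5/13)^9 = 1953125/10604499373
P(at least one) = 1 - 1953125/10604499373 = 10602546248/10604499373

10602546248/10604499373


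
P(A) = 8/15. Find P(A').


P(A') = 1 - P(A) = 1 - 8/15 = 7/15

7/15


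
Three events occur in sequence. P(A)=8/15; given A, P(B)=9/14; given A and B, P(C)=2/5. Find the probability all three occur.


P(A∩B∩C) = P(A) * P(B|A) * P(C|A∩B)
= 8/15 * 9/14 * 2/5
= 12/35 * 2/5 = 24/175

24/175


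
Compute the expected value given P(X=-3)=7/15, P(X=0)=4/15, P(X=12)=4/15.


E[X] = sum(x * P(x))
= -3*7/15 + 0*4/15 + 12*4/15
= 9/5

9/5


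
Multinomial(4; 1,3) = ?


4! = 24
Denominator: 1!=1 * 3!=6
Coefficient = 24 / 6 = 4

4


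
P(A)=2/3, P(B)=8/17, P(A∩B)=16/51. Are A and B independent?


P(A)*P(B) = 2/3*8/17 = 16/51
P(A∩B) = 16/51, which equals P(A)P(B), so independent

Yes, A and B are independent


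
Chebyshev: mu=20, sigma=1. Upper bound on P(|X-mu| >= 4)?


k = 4/1 = 4
Chebyshev: P(|X-mu| >= k*sigma) <= 1/k^2 = 1/4^2 = 1/16

1/16


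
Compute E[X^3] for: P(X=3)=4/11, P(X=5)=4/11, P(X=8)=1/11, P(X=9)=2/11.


E[X^3] = sum(x^3 * P(x))
= 27*4/11 + 125*4/11 + 512*1/11 + 729*2/11
= 2578/11

2578/11


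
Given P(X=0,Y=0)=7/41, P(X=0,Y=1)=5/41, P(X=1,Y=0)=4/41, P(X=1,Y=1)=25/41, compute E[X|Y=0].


P(Y=0) = 11/41
E[X|Y=0] = (0*7 + 1*4)/11 = 4/11

4/11


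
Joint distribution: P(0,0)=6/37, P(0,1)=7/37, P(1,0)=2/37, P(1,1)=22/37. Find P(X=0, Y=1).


Read from table: P(X=0, Y=1) = 7/37

7/37


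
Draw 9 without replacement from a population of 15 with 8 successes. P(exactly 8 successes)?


P(X=8) = C(8,8)*C(7,1) / C(15,9)
= 1*7 / 5005
= 7/5005 = 1/715

1/715


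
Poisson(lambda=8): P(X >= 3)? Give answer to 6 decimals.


P(X>=3) = 1 - P(X<=2) = 1 - (e^(-8)*8^0/0! + e^(-8)*8^1/1! + e^(-8)*8^2/2!)
≈ 1 - (0.0003354626 + 0.0026837010 + 0.0107348041)
= 1 - 0.0137539677 = 0.9862460323
≈ 0.986246

0.986246


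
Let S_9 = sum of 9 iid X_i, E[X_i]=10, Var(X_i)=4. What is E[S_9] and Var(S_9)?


E[S_n] = n*mu = 9*10 = 90
Var(S_n) = n*sigma^2 = 9*4 = 36

E[S_9]=90, Var(S_9)=36


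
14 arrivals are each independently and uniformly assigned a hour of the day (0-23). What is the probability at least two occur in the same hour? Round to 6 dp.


P(all different) = prod((24-i)/24 for i=0..13) = 0.008128
P(at least one match) = 1 - 0.008128 = 0.991872

0.991872


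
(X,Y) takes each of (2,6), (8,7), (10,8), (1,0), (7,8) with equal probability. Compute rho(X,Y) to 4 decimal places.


Cov(X,Y) = 8.3200, Var(X) = 12.2400, Var(Y) = 8.9600
rho = Cov/(sqrt(VarX)*sqrt(VarY)) = 0.7945

0.7945


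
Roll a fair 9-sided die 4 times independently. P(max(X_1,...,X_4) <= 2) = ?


P(max <= 2) = P(all X_i <= 2) = (P(X_1 <= 2))^4
= (2/9)^4 = 16/6561

16/6561


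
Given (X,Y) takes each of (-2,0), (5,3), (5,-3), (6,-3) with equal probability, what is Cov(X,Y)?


E[X]=7/2, E[Y]=-3/4, E[XY]=-9/2
Cov(X,Y) = E[XY] - E[X]E[Y] = -9/2 - 7/2*-3/4 = -15/8

-15/8


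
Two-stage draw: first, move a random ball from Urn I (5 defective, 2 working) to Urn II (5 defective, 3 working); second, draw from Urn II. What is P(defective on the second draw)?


P(transfer defective) = 5/7; P(transfer working) = 2/7
If defective transferred: Urn II has 6 defective of 9, so P(defective|defective moved) = 2/3
If working transferred: Urn II has 5 defective of 9, so P(defective|working moved) = 5/9
By total probability: P(defective) = 5/7*2/3 + 2/7*5/9 = 40/63

40/63


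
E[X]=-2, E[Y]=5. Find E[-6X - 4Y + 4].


E[-6X - 4Y + 4] = -6*E[X] - 4*E[Y] + 4
= (-6)*(-2) + (-4)*(5) + (4)
= 12 - 20 + 4 = -4

-4


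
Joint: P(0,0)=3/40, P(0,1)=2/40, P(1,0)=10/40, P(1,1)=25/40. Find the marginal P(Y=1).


P(Y=1) = P(0,1)+P(1,1) = 2/40 + 25/40 = 27/40

27/40


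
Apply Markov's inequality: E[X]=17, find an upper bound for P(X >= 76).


Markov: P(X >= a) <= E[X]/a
P(X >= 76) <= 17/76

17/76


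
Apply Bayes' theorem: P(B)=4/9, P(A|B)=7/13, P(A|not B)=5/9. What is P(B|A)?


P(A) = P(A|B)P(B) + P(A|B')P(B') = 7/13*4/9 + 5/9*5/9 = 577/1053
P(B|A) = P(A|B)P(B)/P(A) = (28/117)/(577/1053) = 252/577

252/577


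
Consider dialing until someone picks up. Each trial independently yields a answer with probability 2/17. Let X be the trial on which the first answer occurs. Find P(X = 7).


P(X=7) = (1-p)^6 * p = (15/17)^6 * 2/17
= 11390625/24137569 * 2/17 = 22781250/410338673

22781250/410338673


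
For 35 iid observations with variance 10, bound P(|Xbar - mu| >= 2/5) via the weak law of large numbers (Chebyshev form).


Var(Xbar) = Var(X)/n = 10/35
Chebyshev: P(|Xbar-mu| >= 2/5) <= Var(Xbar)/(2/5)^2 = (2/7)/(4/25) = 25/14
Bound exceeds 1, so trivial bound: 1

1


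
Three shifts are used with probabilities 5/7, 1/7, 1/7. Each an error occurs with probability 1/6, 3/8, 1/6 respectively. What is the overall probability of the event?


P(A) = P(A|B1)P(B1) + P(A|B2)P(B2) + P(A|B3)P(B3)
= 1/6*5/7 + 3/8*1/7 + 1/6*1/7
= 5/42 + 3/56 + 1/42 = 11/56

11/56


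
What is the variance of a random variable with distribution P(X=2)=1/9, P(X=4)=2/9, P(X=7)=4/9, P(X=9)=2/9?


E[X] = 56/9, E[X^2] = 394/9
Var(X) = E[X^2] - (E[X])^2 = 394/9 - (56/9)^2 = 410/81

410/81


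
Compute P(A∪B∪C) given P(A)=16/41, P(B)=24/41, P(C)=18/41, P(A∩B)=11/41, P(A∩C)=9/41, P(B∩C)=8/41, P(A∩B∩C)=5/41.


P(A∪B∪C) = P(A)+P(B)+P(C) - P(AB)-P(AC)-P(BC) + P(ABC)
= 16/41+24/41+18/41 - 11/41-9/41-8/41 + 5/41
= 35/41

35/41


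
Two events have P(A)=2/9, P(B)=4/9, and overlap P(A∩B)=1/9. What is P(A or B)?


P(A∪B) = P(A) + P(B) - P(A∩B)
= 2/9 + 4/9 - 1/9 = 5/9

5/9


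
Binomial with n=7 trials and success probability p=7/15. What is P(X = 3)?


P(X=3) = C(7,3) * p^3 * (1-p)^4
= 35 * 343/3375 * 4096/50625
= 9834496/34171875

9834496/34171875


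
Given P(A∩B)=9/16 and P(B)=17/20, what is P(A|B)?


P(A|B) = P(A∩B)/P(B) = (45/80)/(68/80) = 45/68

45/68


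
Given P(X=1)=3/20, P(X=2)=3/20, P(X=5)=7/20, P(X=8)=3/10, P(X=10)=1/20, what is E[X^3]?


E[X^3] = sum(g(x)*P(x))
= 1*3/20 + 8*3/20 + 125*7/20 + 512*3/10 + 1000*1/20
= 2487/10

2487/10


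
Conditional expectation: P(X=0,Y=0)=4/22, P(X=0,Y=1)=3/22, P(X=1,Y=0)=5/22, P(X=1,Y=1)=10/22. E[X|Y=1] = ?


P(Y=1) = 13/22
E[X|Y=1] = (0*3 + 1*10)/13 = 10/13

10/13


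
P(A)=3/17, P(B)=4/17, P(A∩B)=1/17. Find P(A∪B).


P(A∪B) = P(A) + P(B) - P(A∩B)
= 3/17 + 4/17 - 1/17 = 6/17

6/17


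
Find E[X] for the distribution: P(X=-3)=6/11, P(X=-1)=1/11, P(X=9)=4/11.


E[X] = sum(x * P(x))
= -3*6/11 - 1*1/11 + 9*4/11
= 17/11

17/11


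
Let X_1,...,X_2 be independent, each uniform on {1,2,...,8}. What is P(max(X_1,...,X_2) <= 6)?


P(max <= 6) = P(all X_i <= 6) = (P(X_1 <= 6))^2
= (6/8)^2 = (3/4)^2 = 9/16

9/16


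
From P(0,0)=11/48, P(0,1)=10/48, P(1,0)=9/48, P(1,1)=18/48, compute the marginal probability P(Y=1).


P(Y=1) = P(0,1)+P(1,1) = 10/48 + 18/48 = 28/48 = 7/12

7/12


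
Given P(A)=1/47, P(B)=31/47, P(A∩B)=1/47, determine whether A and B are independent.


P(A)*P(B) = 1/47*31/47 = 31/2209
P(A∩B) = 1/47 != 31/2209, so not independent

No, A and B are not independent


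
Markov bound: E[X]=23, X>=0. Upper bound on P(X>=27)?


Markov: P(X >= a) <= E[X]/a
P(X >= 27) <= 23/27

23/27


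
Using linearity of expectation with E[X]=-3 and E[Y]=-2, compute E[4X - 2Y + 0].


E[4X - 2Y + 0] = 4*E[X] - 2*E[Y] + 0
= (4)*(-3) + (-2)*(-2) + (0)
= -12 + 4 + 0 = -8

-8


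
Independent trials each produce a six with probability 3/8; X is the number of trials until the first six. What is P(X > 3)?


P(X > 3) = P(first 3 trials all fail) = (1-p)^3 = (5/8)^3 = 125/512

125/512


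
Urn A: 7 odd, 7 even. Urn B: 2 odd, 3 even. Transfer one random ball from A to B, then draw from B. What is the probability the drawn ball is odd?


P(transfer odd) = 7/14 = 1/2; P(transfer even) = 1/2
If odd transferred: Urn II has 3 odd of 6, so P(odd|odd moved) = 1/2
If even transferred: Urn II has 2 odd of 6, so P(odd|even moved) = 1/3
By total probability: P(odd) = 1/2*1/2 + 1/2*1/3 = 5/12

5/12


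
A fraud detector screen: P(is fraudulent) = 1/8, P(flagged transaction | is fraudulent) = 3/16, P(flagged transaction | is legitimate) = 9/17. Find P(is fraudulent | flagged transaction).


P(A) = P(A|B)P(B) + P(A|B')P(B') = 3/16*1/8 + 9/17*7/8 = 1059/2176
P(B|A) = P(A|B)P(B)/P(A) = (3/128)/(1059/2176) = 17/353

17/353


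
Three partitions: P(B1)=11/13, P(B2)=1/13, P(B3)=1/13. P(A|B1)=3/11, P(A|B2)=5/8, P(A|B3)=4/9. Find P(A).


P(A) = P(A|B1)P(B1) + P(A|B2)P(B2) + P(A|B3)P(B3)
= 3/11*11/13 + 5/8*1/13 + 4/9*1/13
= 3/13 + 5/104 + 4/117 = 293/936

293/936


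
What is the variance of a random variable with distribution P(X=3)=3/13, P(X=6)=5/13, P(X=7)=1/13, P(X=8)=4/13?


E[X] = 6, E[X^2] = 512/13
Var(X) = E[X^2] - (E[X])^2 = 512/13 - (6)^2 = 44/13

44/13


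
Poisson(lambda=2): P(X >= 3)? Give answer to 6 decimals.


P(X>=3) = 1 - P(X<=2) = 1 - (e^(-2)*2^0/0! + e^(-2)*2^1/1! + e^(-2)*2^2/2!)
≈ 1 - (0.1353352832 + 0.2706705665 + 0.2706705665)
= 1 - 0.6766764162 = 0.3233235838
≈ 0.323324

0.323324


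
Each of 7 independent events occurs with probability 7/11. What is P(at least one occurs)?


P(at least one) = 1 - P(none)
P(none) = (1 - 7/11)^7 = (4/11)^7 = 16384/19487171
P(at least one) = 1 - 16384/19487171 = 19470787/19487171

19470787/19487171


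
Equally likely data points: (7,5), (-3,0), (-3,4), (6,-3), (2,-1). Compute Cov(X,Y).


E[X]=9/5, E[Y]=1, E[XY]=3/5
Cov(X,Y) = E[XY] - E[X]E[Y] = 3/5 - 9/5*1 = -6/5

-6/5


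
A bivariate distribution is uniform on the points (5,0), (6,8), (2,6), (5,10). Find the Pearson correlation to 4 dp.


Cov(X,Y) = 0.5000, Var(X) = 2.2500, Var(Y) = 14.0000
rho = Cov/(sqrt(VarX)*sqrt(VarY)) = 0.0891

0.0891


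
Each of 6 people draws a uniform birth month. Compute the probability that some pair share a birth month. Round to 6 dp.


P(all different) = prod((12-i)/12 for i=0..5) = 0.222801
P(at least one match) = 1 - 0.222801 = 0.777199

0.777199


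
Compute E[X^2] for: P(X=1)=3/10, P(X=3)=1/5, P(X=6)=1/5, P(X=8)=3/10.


E[X^2] = sum(x^2 * P(x))
= 1*3/10 + 9*1/5 + 36*1/5 + 64*3/10
= 57/2

57/2


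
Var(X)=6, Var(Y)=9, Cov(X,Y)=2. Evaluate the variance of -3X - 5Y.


Var(-3X - 5Y) = (-3)^2*Var(X) + (-5)^2*Var(Y) + 2*(-3)*(-5)*Cov(X,Y)
= 9*6 + 25*9 + 30*2
= 54 + 225 + 60 = 339

339


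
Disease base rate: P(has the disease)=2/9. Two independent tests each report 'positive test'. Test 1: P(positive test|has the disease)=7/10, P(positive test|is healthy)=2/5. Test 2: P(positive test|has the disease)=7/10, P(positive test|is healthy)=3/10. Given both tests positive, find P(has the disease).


After test 1: P(+) = 7/10*2/9 + 2/5*7/9 = 7/15
P(B|+) = (7/45)/(7/15) = 1/3
After test 2 (use post1 as new prior): P(+) = 7/10*1/3 + 3/10*2/3 = 13/30
P(B|+,+) = (7/30)/(13/30) = 7/13

7/13


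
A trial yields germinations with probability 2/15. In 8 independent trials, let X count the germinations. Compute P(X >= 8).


P(X>=8) = P(X=8)
= 256/2562890625
= 256/2562890625

256/2562890625


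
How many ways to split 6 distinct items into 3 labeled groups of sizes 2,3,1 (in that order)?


6! = 720
Denominator: 2!=2 * 3!=6 * 1!=1
Coefficient = 720 / 12 = 60

60


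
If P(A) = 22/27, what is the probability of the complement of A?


P(A') = 1 - P(A) = 1 - 22/27 = 5/27

5/27


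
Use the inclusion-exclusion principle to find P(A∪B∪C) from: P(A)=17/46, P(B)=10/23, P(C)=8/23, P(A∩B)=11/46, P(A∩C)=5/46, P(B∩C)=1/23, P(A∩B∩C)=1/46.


P(A∪B∪C) = P(A)+P(B)+P(C) - P(AB)-P(AC)-P(BC) + P(ABC)
= 17/46+10/23+8/23 - 11/46-5/46-1/23 + 1/46
= 18/23

18/23


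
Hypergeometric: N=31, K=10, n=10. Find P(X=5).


P(X=5) = C(10,5)*C(21,5) / C(31,10)
= 252*20349 / 44352165
= 5127948/44352165 = 1709316/14784055

1709316/14784055


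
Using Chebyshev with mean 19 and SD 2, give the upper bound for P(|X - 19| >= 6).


k = 6/2 = 3
Chebyshev: P(|X-mu| >= k*sigma) <= 1/k^2 = 1/3^2 = 1/9

1/9


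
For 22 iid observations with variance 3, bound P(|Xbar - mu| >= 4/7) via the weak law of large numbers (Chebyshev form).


Var(Xbar) = Var(X)/n = 3/22
Chebyshev: P(|Xbar-mu| >= 4/7) <= Var(Xbar)/(4/7)^2 = (3/22)/(16/49) = 147/352

147/352


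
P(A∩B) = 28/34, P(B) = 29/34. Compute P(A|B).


P(A|B) = P(A∩B)/P(B) = (28/34)/(29/34) = 28/29

28/29


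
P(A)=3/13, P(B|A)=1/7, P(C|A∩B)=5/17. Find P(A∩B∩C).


P(A∩B∩C) = P(A) * P(B|A) * P(C|A∩B)
= 3/13 * 1/7 * 5/17
= 3/91 * 5/17 = 15/1547

15/1547


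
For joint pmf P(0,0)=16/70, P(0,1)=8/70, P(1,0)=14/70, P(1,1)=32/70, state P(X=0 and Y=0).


Read from table: P(X=0, Y=0) = 16/70 = 8/35

8/35


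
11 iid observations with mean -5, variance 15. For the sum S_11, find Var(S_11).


By independence, Var(S_n) = n*Var(X_1) = 11*15 = 165

165


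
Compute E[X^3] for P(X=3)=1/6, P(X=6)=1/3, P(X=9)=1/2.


E[X^3] = sum(g(x)*P(x))
= 27*1/6 + 216*1/3 + 729*1/2
= 441

441
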